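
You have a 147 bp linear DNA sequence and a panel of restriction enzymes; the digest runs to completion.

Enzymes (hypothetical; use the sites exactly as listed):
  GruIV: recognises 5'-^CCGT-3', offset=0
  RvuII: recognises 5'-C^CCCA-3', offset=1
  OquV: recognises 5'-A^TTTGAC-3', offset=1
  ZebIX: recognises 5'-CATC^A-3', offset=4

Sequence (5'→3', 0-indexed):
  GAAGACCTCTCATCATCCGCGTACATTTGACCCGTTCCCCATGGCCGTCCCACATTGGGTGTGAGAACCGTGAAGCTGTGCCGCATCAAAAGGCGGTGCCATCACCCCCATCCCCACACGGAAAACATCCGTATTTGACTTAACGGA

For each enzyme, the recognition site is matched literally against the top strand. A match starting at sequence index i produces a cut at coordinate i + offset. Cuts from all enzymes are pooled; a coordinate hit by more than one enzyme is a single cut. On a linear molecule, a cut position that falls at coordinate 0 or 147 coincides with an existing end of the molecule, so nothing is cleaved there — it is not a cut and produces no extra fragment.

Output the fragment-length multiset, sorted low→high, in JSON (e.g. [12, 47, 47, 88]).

Site scan:
  GruIV (CCGT, off=0): starts [31, 44, 67, 128] → cuts [31, 44, 67, 128]
  RvuII (CCCCA, off=1): starts [36, 105, 111] → cuts [37, 106, 112]
  OquV (ATTTGAC, off=1): starts [24, 132] → cuts [25, 133]
  ZebIX (CATCA, off=4): starts [10, 83, 99] → cuts [14, 87, 103]

All cut coordinates (distinct, sorted): [14, 25, 31, 37, 44, 67, 87, 103, 106, 112, 128, 133]

Fragments:
  [0,14): 14 bp
  [14,25): 11 bp
  [25,31): 6 bp
  [31,37): 6 bp
  [37,44): 7 bp
  [44,67): 23 bp
  [67,87): 20 bp
  [87,103): 16 bp
  [103,106): 3 bp
  [106,112): 6 bp
  [112,128): 16 bp
  [128,133): 5 bp
  [133,147): 14 bp

[3,5,6,6,6,7,11,14,14,16,16,20,23]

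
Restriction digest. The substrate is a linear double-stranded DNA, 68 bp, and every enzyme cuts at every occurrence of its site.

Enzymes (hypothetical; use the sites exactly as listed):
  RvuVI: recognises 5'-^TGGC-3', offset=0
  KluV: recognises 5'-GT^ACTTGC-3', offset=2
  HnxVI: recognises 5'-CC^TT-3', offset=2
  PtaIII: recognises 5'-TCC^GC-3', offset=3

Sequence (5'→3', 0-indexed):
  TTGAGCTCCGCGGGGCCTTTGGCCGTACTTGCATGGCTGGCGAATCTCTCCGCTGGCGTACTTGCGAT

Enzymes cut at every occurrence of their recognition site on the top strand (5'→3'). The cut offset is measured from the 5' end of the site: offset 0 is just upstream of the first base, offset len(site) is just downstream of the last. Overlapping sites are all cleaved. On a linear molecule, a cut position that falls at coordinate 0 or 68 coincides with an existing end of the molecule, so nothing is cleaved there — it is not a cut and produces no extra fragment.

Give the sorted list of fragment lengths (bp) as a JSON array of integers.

[2,2,4,6,7,7,8,9,9,14]

Per-enzyme occurrences:
  RvuVI (TGGC, off=0): starts [19, 33, 37, 53] → cuts [19, 33, 37, 53]
  KluV (GTACTTGC, off=2): starts [24, 57] → cuts [26, 59]
  HnxVI (CCTT, off=2): starts [15] → cuts [17]
  PtaIII (TCCGC, off=3): starts [6, 48] → cuts [9, 51]

All cut coordinates (distinct, sorted): [9, 17, 19, 26, 33, 37, 51, 53, 59]

Fragment lengths:
  [0,9): 9 bp
  [9,17): 8 bp
  [17,19): 2 bp
  [19,26): 7 bp
  [26,33): 7 bp
  [33,37): 4 bp
  [37,51): 14 bp
  [51,53): 2 bp
  [53,59): 6 bp
  [59,68): 9 bp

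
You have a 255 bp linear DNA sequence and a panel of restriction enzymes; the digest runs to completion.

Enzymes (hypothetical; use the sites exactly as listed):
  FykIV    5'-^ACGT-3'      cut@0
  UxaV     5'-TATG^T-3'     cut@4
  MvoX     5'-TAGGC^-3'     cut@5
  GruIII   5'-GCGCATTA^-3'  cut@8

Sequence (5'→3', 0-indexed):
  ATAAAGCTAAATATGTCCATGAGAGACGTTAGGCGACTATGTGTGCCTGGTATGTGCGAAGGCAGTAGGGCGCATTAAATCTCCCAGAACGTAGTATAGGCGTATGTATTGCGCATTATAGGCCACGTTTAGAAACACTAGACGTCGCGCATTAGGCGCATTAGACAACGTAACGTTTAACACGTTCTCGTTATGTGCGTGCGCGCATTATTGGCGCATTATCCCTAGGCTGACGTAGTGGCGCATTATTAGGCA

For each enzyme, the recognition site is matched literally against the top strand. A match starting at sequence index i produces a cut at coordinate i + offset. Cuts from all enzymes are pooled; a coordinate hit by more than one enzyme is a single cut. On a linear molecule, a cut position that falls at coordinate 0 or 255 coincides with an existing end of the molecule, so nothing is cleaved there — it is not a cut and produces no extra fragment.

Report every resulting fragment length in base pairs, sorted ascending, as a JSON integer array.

Site scan:
  FykIV ACGT/0: at [25, 88, 124, 141, 167, 172, 181, 232] ⇒ [25, 88, 124, 141, 167, 172, 181, 232]
  UxaV TATGT/4: at [11, 37, 50, 102, 191] ⇒ [15, 41, 54, 106, 195]
  MvoX TAGGC/5: at [29, 96, 118, 152, 225, 249] ⇒ [34, 101, 123, 157, 230, 254]
  GruIII GCGCATTA/8: at [69, 110, 146, 155, 202, 213, 240] ⇒ [77, 118, 154, 163, 210, 221, 248]

All cut coordinates (distinct, sorted): [15, 25, 34, 41, 54, 77, 88, 101, 106, 118, 123, 124, 141, 154, 157, 163, 167, 172, 181, 195, 210, 221, 230, 232, 248, 254]

Fragment lengths:
  [0,15): 15 bp
  [15,25): 10 bp
  [25,34): 9 bp
  [34,41): 7 bp
  [41,54): 13 bp
  [54,77): 23 bp
  [77,88): 11 bp
  [88,101): 13 bp
  [101,106): 5 bp
  [106,118): 12 bp
  [118,123): 5 bp
  [123,124): 1 bp
  [124,141): 17 bp
  [141,154): 13 bp
  [154,157): 3 bp
  [157,163): 6 bp
  [163,167): 4 bp
  [167,172): 5 bp
  [172,181): 9 bp
  [181,195): 14 bp
  [195,210): 15 bp
  [210,221): 11 bp
  [221,230): 9 bp
  [230,232): 2 bp
  [232,248): 16 bp
  [248,254): 6 bp
  [254,255): 1 bp

[1,1,2,3,4,5,5,5,6,6,7,9,9,9,10,11,11,12,13,13,13,14,15,15,16,17,23]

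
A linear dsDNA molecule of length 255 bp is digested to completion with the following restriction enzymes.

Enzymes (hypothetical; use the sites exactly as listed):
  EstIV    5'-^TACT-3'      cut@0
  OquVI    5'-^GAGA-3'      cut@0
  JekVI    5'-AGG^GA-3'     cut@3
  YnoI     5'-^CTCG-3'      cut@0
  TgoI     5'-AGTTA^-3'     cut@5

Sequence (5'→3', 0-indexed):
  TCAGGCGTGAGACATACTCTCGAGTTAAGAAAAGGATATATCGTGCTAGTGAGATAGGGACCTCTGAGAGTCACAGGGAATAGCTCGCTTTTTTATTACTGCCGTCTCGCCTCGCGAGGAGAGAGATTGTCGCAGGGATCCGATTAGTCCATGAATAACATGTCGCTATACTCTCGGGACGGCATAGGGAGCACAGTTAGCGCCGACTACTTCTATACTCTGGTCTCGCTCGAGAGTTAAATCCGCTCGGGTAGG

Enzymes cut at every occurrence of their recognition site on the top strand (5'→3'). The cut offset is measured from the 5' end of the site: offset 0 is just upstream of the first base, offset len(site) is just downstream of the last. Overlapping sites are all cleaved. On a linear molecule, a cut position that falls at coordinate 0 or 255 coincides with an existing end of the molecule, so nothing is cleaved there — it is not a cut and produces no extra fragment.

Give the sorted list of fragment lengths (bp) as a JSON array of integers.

[2,2,3,4,4,4,5,6,6,6,7,8,8,8,8,8,8,9,9,9,10,11,12,13,14,16,23,32]

Scan for sites:
  EstIV (TACT, off=0): starts [14, 96, 168, 207, 215] → cuts [14, 96, 168, 207, 215]
  OquVI (GAGA, off=0): starts [8, 50, 65, 118, 120, 122, 231] → cuts [8, 50, 65, 118, 120, 122, 231]
  JekVI (AGGGA, off=3): starts [55, 74, 133, 185] → cuts [58, 77, 136, 188]
  YnoI (CTCG, off=0): starts [18, 83, 105, 110, 172, 224, 228, 245] → cuts [18, 83, 105, 110, 172, 224, 228, 245]
  TgoI (AGTTA, off=5): starts [22, 194, 234] → cuts [27, 199, 239]

Pooled cuts: [8, 14, 18, 27, 50, 58, 65, 77, 83, 96, 105, 110, 118, 120, 122, 136, 168, 172, 188, 199, 207, 215, 224, 228, 231, 239, 245]

Fragments:
  [0,8): 8 bp
  [8,14): 6 bp
  [14,18): 4 bp
  [18,27): 9 bp
  [27,50): 23 bp
  [50,58): 8 bp
  [58,65): 7 bp
  [65,77): 12 bp
  [77,83): 6 bp
  [83,96): 13 bp
  [96,105): 9 bp
  [105,110): 5 bp
  [110,118): 8 bp
  [118,120): 2 bp
  [120,122): 2 bp
  [122,136): 14 bp
  [136,168): 32 bp
  [168,172): 4 bp
  [172,188): 16 bp
  [188,199): 11 bp
  [199,207): 8 bp
  [207,215): 8 bp
  [215,224): 9 bp
  [224,228): 4 bp
  [228,231): 3 bp
  [231,239): 8 bp
  [239,245): 6 bp
  [245,255): 10 bp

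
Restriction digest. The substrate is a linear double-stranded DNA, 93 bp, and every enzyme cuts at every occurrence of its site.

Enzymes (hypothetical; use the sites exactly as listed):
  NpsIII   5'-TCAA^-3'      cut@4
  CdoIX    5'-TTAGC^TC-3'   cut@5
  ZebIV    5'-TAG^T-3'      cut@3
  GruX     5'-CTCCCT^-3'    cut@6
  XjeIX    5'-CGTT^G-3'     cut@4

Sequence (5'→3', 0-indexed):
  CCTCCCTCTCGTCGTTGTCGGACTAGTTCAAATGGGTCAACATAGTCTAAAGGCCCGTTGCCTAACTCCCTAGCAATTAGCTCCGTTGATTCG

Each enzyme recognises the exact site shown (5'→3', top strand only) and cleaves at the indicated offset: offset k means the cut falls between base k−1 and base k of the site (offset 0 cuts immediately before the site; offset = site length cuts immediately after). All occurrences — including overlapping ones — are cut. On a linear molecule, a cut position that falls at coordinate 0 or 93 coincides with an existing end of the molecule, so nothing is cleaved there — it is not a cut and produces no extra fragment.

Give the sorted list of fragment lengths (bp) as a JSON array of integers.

Site scan:
  NpsIII TCAA/4: at [27, 36] ⇒ [31, 40]
  CdoIX TTAGCTC/5: at [76] ⇒ [81]
  ZebIV TAGT/3: at [23, 42] ⇒ [26, 45]
  GruX CTCCCT/6: at [1, 65] ⇒ [7, 71]
  XjeIX CGTTG/4: at [12, 55, 83] ⇒ [16, 59, 87]

Pooled cuts: [7, 16, 26, 31, 40, 45, 59, 71, 81, 87]

Fragment lengths:
  [0,7): 7 bp
  [7,16): 9 bp
  [16,26): 10 bp
  [26,31): 5 bp
  [31,40): 9 bp
  [40,45): 5 bp
  [45,59): 14 bp
  [59,71): 12 bp
  [71,81): 10 bp
  [81,87): 6 bp
  [87,93): 6 bp

[5,5,6,6,7,9,9,10,10,12,14]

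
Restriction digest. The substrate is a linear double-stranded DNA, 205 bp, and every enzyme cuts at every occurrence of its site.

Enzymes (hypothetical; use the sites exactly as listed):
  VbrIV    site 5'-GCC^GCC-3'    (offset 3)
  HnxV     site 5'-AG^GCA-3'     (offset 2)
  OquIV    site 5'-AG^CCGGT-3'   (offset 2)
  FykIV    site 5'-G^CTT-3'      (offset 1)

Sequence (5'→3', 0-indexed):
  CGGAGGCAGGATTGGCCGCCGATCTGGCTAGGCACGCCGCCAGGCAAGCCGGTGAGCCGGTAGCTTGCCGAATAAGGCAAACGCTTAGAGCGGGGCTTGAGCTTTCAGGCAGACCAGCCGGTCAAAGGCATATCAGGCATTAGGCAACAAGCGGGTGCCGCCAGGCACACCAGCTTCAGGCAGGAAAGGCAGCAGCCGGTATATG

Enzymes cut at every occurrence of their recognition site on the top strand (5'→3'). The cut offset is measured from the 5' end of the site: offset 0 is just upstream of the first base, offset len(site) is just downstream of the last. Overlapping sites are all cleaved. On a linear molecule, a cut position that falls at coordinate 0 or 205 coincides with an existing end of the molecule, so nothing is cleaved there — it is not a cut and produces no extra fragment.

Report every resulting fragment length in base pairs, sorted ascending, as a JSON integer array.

[5,5,5,5,6,6,7,7,7,7,7,7,8,9,9,9,9,10,10,12,12,13,14,16]

Scan for sites:
  VbrIV (GCCGCC, off=3): starts [14, 35, 156] → cuts [17, 38, 159]
  HnxV (AGGCA, off=2): starts [3, 29, 41, 74, 106, 125, 134, 141, 162, 177, 186] → cuts [5, 31, 43, 76, 108, 127, 136, 143, 164, 179, 188]
  OquIV (AGCCGGT, off=2): starts [46, 54, 115, 193] → cuts [48, 56, 117, 195]
  FykIV (GCTT, off=1): starts [62, 82, 94, 100, 172] → cuts [63, 83, 95, 101, 173]

Pooled cuts: [5, 17, 31, 38, 43, 48, 56, 63, 76, 83, 95, 101, 108, 117, 127, 136, 143, 159, 164, 173, 179, 188, 195]

Fragment lengths:
  [0,5): 5 bp
  [5,17): 12 bp
  [17,31): 14 bp
  [31,38): 7 bp
  [38,43): 5 bp
  [43,48): 5 bp
  [48,56): 8 bp
  [56,63): 7 bp
  [63,76): 13 bp
  [76,83): 7 bp
  [83,95): 12 bp
  [95,101): 6 bp
  [101,108): 7 bp
  [108,117): 9 bp
  [117,127): 10 bp
  [127,136): 9 bp
  [136,143): 7 bp
  [143,159): 16 bp
  [159,164): 5 bp
  [164,173): 9 bp
  [173,179): 6 bp
  [179,188): 9 bp
  [188,195): 7 bp
  [195,205): 10 bp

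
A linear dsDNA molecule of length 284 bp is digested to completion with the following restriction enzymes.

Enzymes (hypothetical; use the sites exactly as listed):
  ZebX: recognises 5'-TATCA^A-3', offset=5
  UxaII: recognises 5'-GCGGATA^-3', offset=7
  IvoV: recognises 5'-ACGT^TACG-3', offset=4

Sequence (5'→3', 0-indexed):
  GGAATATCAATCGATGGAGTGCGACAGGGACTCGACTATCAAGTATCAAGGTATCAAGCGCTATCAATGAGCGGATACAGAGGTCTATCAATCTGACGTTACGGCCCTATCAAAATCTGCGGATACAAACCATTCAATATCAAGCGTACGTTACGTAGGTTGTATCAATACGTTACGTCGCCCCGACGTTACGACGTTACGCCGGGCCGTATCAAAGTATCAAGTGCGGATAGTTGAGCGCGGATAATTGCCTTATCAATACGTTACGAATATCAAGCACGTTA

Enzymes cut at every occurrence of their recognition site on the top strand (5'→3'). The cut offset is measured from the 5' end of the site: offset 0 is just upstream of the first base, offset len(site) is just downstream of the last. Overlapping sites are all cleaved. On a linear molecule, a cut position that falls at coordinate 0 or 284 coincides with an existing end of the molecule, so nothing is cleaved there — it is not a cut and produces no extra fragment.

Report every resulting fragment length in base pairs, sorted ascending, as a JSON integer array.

[6,6,7,8,8,8,9,9,9,9,10,10,11,11,12,13,13,13,14,16,16,17,17,32]

Per-enzyme occurrences:
  ZebX TATCAA/5: at [4, 36, 43, 51, 61, 85, 107, 137, 162, 209, 217, 253, 270] ⇒ [9, 41, 48, 56, 66, 90, 112, 142, 167, 214, 222, 258, 275]
  UxaII GCGGATA/7: at [70, 118, 225, 239] ⇒ [77, 125, 232, 246]
  IvoV ACGTTACG/4: at [95, 147, 169, 185, 193, 260] ⇒ [99, 151, 173, 189, 197, 264]

Pooled cuts: [9, 41, 48, 56, 66, 77, 90, 99, 112, 125, 142, 151, 167, 173, 189, 197, 214, 222, 232, 246, 258, 264, 275]

Fragment lengths:
  [0,9): 9 bp
  [9,41): 32 bp
  [41,48): 7 bp
  [48,56): 8 bp
  [56,66): 10 bp
  [66,77): 11 bp
  [77,90): 13 bp
  [90,99): 9 bp
  [99,112): 13 bp
  [112,125): 13 bp
  [125,142): 17 bp
  [142,151): 9 bp
  [151,167): 16 bp
  [167,173): 6 bp
  [173,189): 16 bp
  [189,197): 8 bp
  [197,214): 17 bp
  [214,222): 8 bp
  [222,232): 10 bp
  [232,246): 14 bp
  [246,258): 12 bp
  [258,264): 6 bp
  [264,275): 11 bp
  [275,284): 9 bp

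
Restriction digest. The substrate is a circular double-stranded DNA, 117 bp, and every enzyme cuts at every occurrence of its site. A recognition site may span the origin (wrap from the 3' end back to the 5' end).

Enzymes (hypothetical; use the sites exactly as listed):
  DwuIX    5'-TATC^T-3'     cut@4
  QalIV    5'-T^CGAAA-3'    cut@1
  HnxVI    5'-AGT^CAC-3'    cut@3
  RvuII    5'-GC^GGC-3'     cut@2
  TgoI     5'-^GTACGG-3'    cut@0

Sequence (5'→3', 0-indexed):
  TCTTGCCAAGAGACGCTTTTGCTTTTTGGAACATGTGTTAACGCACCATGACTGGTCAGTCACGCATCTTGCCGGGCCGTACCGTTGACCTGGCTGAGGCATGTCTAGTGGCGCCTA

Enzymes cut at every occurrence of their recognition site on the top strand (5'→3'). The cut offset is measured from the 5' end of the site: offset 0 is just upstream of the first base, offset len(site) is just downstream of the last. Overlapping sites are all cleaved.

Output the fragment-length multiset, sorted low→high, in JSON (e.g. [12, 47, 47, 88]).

[58,59]

Site scan:
  DwuIX (TATCT, off=4): starts [115] → cuts [2]
  QalIV (TCGAAA, off=1): no sites
  HnxVI (AGTCAC, off=3): starts [57] → cuts [60]
  RvuII (GCGGC, off=2): no sites
  TgoI (GTACGG, off=0): no sites

Pooled cuts: [2, 60]

Fragment lengths:
  2→60: 58 bp
  60→2 (wrap): 117-60+2 = 59 bp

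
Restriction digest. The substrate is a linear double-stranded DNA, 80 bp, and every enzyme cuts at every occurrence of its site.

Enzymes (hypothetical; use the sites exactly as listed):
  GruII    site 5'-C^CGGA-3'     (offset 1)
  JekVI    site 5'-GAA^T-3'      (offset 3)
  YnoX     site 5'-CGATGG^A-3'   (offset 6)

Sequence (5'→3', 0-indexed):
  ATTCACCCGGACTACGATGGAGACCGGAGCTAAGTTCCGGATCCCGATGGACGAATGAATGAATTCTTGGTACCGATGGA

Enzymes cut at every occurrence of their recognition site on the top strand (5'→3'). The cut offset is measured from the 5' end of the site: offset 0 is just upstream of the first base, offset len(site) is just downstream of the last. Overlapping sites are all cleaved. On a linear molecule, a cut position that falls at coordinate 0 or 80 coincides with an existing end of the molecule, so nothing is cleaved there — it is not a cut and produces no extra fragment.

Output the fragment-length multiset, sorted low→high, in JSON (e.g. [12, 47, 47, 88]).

[1,4,4,4,5,7,13,13,13,16]

Scan for sites:
  GruII (CCGGA, off=1): starts [6, 23, 36] → cuts [7, 24, 37]
  JekVI (GAAT, off=3): starts [52, 56, 60] → cuts [55, 59, 63]
  YnoX (CGATGGA, off=6): starts [14, 44, 73] → cuts [20, 50, 79]

Pooled cuts: [7, 20, 24, 37, 50, 55, 59, 63, 79]

Fragment lengths:
  [0,7): 7 bp
  [7,20): 13 bp
  [20,24): 4 bp
  [24,37): 13 bp
  [37,50): 13 bp
  [50,55): 5 bp
  [55,59): 4 bp
  [59,63): 4 bp
  [63,79): 16 bp
  [79,80): 1 bp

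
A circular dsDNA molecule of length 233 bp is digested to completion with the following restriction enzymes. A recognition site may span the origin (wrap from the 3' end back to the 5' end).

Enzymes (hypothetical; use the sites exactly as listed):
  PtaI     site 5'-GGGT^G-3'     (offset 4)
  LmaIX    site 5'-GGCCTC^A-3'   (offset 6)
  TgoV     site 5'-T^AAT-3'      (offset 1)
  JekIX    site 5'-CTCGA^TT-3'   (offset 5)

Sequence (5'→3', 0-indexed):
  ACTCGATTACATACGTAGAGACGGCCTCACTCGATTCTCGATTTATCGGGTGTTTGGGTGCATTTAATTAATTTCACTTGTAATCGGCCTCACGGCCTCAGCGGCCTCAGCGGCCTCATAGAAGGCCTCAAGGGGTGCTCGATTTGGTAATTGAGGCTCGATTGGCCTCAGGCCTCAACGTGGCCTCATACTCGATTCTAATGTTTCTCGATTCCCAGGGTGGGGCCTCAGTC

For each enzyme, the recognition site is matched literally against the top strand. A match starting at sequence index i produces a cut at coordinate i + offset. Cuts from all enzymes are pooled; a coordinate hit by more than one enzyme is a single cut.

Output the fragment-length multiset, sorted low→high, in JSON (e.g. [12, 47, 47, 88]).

Scan for sites:
  PtaI (GGGTG, off=4): starts [47, 55, 132, 217] → cuts [51, 59, 136, 221]
  LmaIX (GGCCTCA, off=6): starts [22, 85, 93, 102, 111, 123, 163, 170, 181, 223] → cuts [28, 91, 99, 108, 117, 129, 169, 176, 187, 229]
  TgoV (TAAT, off=1): starts [64, 68, 80, 147, 198] → cuts [65, 69, 81, 148, 199]
  JekIX (CTCGATT, off=5): starts [1, 29, 36, 137, 156, 190, 206] → cuts [6, 34, 41, 142, 161, 195, 211]

All cut coordinates (distinct, sorted): [6, 28, 34, 41, 51, 59, 65, 69, 81, 91, 99, 108, 117, 129, 136, 142, 148, 161, 169, 176, 187, 195, 199, 211, 221, 229]

Fragment lengths:
  6→28: 22 bp
  28→34: 6 bp
  34→41: 7 bp
  41→51: 10 bp
  51→59: 8 bp
  59→65: 6 bp
  65→69: 4 bp
  69→81: 12 bp
  81→91: 10 bp
  91→99: 8 bp
  99→108: 9 bp
  108→117: 9 bp
  117→129: 12 bp
  129→136: 7 bp
  136→142: 6 bp
  142→148: 6 bp
  148→161: 13 bp
  161→169: 8 bp
  169→176: 7 bp
  176→187: 11 bp
  187→195: 8 bp
  195→199: 4 bp
  199→211: 12 bp
  211→221: 10 bp
  221→229: 8 bp
  229→6 (wrap): 233-229+6 = 10 bp

[4,4,6,6,6,6,7,7,7,8,8,8,8,8,9,9,10,10,10,10,11,12,12,12,13,22]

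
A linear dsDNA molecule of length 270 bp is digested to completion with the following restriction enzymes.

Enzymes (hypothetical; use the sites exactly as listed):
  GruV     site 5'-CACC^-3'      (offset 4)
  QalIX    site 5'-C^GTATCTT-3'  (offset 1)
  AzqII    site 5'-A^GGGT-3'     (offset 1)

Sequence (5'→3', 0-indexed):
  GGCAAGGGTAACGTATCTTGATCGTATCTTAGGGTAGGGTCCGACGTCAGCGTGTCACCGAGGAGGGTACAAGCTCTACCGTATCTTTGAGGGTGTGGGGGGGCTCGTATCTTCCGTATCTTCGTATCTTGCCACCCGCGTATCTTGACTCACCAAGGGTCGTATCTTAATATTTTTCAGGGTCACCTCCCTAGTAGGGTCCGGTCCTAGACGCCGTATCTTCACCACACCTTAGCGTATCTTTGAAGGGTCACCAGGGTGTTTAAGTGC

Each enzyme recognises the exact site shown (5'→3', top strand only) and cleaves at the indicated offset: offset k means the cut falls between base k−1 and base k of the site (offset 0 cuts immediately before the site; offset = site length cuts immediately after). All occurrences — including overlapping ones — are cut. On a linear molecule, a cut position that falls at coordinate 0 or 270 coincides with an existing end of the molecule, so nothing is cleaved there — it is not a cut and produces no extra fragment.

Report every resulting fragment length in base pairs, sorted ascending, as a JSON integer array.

[1,2,3,5,5,5,5,5,5,7,8,8,8,8,9,9,10,11,11,11,13,14,15,16,16,18,19,23]

Scan for sites:
  GruV CACC/4: at [55, 132, 150, 183, 222, 227, 251] ⇒ [59, 136, 154, 187, 226, 231, 255]
  QalIX CGTATCTT/1: at [11, 22, 79, 105, 114, 122, 138, 160, 214, 235] ⇒ [12, 23, 80, 106, 115, 123, 139, 161, 215, 236]
  AzqII AGGGT/1: at [4, 30, 35, 63, 89, 155, 178, 195, 246, 255] ⇒ [5, 31, 36, 64, 90, 156, 179, 196, 247, 256]

All cut coordinates (distinct, sorted): [5, 12, 23, 31, 36, 59, 64, 80, 90, 106, 115, 123, 136, 139, 154, 156, 161, 179, 187, 196, 215, 226, 231, 236, 247, 255, 256]

Fragment lengths:
  [0,5): 5 bp
  [5,12): 7 bp
  [12,23): 11 bp
  [23,31): 8 bp
  [31,36): 5 bp
  [36,59): 23 bp
  [59,64): 5 bp
  [64,80): 16 bp
  [80,90): 10 bp
  [90,106): 16 bp
  [106,115): 9 bp
  [115,123): 8 bp
  [123,136): 13 bp
  [136,139): 3 bp
  [139,154): 15 bp
  [154,156): 2 bp
  [156,161): 5 bp
  [161,179): 18 bp
  [179,187): 8 bp
  [187,196): 9 bp
  [196,215): 19 bp
  [215,226): 11 bp
  [226,231): 5 bp
  [231,236): 5 bp
  [236,247): 11 bp
  [247,255): 8 bp
  [255,256): 1 bp
  [256,270): 14 bp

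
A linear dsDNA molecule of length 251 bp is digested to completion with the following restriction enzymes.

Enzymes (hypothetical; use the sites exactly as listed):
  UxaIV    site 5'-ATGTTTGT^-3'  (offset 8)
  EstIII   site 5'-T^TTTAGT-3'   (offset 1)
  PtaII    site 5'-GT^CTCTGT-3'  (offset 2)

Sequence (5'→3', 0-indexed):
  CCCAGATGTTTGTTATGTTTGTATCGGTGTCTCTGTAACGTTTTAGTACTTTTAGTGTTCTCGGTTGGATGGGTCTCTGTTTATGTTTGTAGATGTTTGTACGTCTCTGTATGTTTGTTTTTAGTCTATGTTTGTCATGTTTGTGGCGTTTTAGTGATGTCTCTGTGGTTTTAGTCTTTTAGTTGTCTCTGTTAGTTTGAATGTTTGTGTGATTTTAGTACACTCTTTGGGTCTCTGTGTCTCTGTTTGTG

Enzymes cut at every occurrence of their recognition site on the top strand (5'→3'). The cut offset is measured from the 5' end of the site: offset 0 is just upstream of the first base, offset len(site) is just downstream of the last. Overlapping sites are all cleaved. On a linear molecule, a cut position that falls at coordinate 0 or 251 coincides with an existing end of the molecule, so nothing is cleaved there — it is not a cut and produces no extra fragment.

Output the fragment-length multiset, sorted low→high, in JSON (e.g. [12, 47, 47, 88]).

[1,4,5,5,8,8,8,9,9,9,9,9,10,11,11,11,13,14,16,16,19,22,24]

Scan for sites:
  UxaIV (ATGTTTGT, off=8): starts [5, 14, 82, 92, 110, 127, 136, 200] → cuts [13, 22, 90, 100, 118, 135, 144, 208]
  EstIII (TTTTAGT, off=1): starts [40, 49, 118, 148, 168, 176, 212] → cuts [41, 50, 119, 149, 169, 177, 213]
  PtaII (GTCTCTGT, off=2): starts [28, 72, 102, 158, 184, 230, 238] → cuts [30, 74, 104, 160, 186, 232, 240]

All cut coordinates (distinct, sorted): [13, 22, 30, 41, 50, 74, 90, 100, 104, 118, 119, 135, 144, 149, 160, 169, 177, 186, 208, 213, 232, 240]

Fragments:
  [0,13): 13 bp
  [13,22): 9 bp
  [22,30): 8 bp
  [30,41): 11 bp
  [41,50): 9 bp
  [50,74): 24 bp
  [74,90): 16 bp
  [90,100): 10 bp
  [100,104): 4 bp
  [104,118): 14 bp
  [118,119): 1 bp
  [119,135): 16 bp
  [135,144): 9 bp
  [144,149): 5 bp
  [149,160): 11 bp
  [160,169): 9 bp
  [169,177): 8 bp
  [177,186): 9 bp
  [186,208): 22 bp
  [208,213): 5 bp
  [213,232): 19 bp
  [232,240): 8 bp
  [240,251): 11 bp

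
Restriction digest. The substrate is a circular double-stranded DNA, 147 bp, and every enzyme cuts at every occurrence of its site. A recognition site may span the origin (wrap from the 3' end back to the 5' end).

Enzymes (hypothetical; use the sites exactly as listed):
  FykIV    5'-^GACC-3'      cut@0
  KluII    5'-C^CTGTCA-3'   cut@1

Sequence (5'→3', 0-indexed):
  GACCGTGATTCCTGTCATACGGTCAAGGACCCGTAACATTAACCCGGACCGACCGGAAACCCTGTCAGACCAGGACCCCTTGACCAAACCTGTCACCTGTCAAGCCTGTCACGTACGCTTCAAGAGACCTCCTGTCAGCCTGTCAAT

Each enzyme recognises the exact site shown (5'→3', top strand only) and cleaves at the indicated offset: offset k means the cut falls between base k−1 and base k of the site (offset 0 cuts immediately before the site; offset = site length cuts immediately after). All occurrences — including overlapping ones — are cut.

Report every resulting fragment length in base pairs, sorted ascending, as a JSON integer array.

[4,6,6,6,7,8,8,8,8,9,11,11,16,19,20]

Site scan:
  FykIV (GACC, off=0): starts [0, 27, 46, 50, 67, 73, 81, 125] → cuts [0, 27, 46, 50, 67, 73, 81, 125]
  KluII (CCTGTCA, off=1): starts [10, 60, 88, 95, 104, 130, 138] → cuts [11, 61, 89, 96, 105, 131, 139]

All cut coordinates (distinct, sorted): [0, 11, 27, 46, 50, 61, 67, 73, 81, 89, 96, 105, 125, 131, 139]

Fragments:
  0→11: 11 bp
  11→27: 16 bp
  27→46: 19 bp
  46→50: 4 bp
  50→61: 11 bp
  61→67: 6 bp
  67→73: 6 bp
  73→81: 8 bp
  81→89: 8 bp
  89→96: 7 bp
  96→105: 9 bp
  105→125: 20 bp
  125→131: 6 bp
  131→139: 8 bp
  139→0 (wrap): 147-139+0 = 8 bp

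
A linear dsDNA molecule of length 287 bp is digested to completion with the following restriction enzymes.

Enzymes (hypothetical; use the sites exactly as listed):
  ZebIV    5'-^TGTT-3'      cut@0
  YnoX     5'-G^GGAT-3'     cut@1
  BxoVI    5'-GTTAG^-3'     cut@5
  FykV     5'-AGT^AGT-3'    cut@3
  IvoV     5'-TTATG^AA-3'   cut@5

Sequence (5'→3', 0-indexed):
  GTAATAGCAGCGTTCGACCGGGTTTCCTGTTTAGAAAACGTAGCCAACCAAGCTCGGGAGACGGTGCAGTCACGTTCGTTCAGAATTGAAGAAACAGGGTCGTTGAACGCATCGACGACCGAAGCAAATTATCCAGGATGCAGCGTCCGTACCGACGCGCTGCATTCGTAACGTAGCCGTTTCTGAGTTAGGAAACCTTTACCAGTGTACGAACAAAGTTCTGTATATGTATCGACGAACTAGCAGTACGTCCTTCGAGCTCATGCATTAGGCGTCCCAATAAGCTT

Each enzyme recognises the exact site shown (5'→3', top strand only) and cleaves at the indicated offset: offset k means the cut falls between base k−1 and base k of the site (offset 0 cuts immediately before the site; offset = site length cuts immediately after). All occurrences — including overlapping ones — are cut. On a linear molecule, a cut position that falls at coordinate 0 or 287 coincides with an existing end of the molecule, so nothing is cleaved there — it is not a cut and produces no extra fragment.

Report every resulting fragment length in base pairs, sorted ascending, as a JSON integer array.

[27,96,164]

Site scan:
  ZebIV (TGTT, off=0): starts [27] → cuts [27]
  YnoX (GGGAT, off=1): no sites
  BxoVI (GTTAG, off=5): starts [186] → cuts [191]
  FykV (AGTAGT, off=3): no sites
  IvoV (TTATGAA, off=5): no sites

Pooled cuts: [27, 191]

Fragment lengths:
  [0,27): 27 bp
  [27,191): 164 bp
  [191,287): 96 bp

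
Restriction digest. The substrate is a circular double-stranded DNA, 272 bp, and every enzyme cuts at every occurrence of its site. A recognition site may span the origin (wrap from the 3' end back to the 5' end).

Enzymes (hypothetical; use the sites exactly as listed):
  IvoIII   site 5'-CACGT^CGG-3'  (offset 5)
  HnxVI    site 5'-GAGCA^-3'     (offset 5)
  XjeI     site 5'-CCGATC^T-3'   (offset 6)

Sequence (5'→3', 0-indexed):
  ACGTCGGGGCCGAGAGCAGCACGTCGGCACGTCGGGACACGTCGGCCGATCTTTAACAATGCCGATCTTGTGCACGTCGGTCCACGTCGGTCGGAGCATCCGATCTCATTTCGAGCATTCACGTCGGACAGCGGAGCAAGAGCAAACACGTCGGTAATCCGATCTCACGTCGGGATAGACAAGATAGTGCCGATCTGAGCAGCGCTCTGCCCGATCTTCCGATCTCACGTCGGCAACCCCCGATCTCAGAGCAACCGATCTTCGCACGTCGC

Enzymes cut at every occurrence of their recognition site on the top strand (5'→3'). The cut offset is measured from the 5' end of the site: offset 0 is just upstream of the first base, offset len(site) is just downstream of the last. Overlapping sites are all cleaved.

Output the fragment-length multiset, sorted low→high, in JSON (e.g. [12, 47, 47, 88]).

[6,6,6,6,6,7,7,7,7,8,8,8,9,10,10,10,11,12,13,14,14,15,15,16,16,25]

Site scan:
  IvoIII CACGTCGG/5: at [19, 27, 37, 72, 82, 119, 146, 165, 225, 271] ⇒ [4, 24, 32, 42, 77, 87, 124, 151, 170, 230]
  HnxVI GAGCA/5: at [13, 93, 112, 133, 139, 196, 248] ⇒ [18, 98, 117, 138, 144, 201, 253]
  XjeI CCGATCT/6: at [45, 61, 99, 158, 189, 210, 218, 239, 254] ⇒ [51, 67, 105, 164, 195, 216, 224, 245, 260]

All cut coordinates (distinct, sorted): [4, 18, 24, 32, 42, 51, 67, 77, 87, 98, 105, 117, 124, 138, 144, 151, 164, 170, 195, 201, 216, 224, 230, 245, 253, 260]

Fragments:
  4→18: 14 bp
  18→24: 6 bp
  24→32: 8 bp
  32→42: 10 bp
  42→51: 9 bp
  51→67: 16 bp
  67→77: 10 bp
  77→87: 10 bp
  87→98: 11 bp
  98→105: 7 bp
  105→117: 12 bp
  117→124: 7 bp
  124→138: 14 bp
  138→144: 6 bp
  144→151: 7 bp
  151→164: 13 bp
  164→170: 6 bp
  170→195: 25 bp
  195→201: 6 bp
  201→216: 15 bp
  216→224: 8 bp
  224→230: 6 bp
  230→245: 15 bp
  245→253: 8 bp
  253→260: 7 bp
  260→4 (wrap): 272-260+4 = 16 bp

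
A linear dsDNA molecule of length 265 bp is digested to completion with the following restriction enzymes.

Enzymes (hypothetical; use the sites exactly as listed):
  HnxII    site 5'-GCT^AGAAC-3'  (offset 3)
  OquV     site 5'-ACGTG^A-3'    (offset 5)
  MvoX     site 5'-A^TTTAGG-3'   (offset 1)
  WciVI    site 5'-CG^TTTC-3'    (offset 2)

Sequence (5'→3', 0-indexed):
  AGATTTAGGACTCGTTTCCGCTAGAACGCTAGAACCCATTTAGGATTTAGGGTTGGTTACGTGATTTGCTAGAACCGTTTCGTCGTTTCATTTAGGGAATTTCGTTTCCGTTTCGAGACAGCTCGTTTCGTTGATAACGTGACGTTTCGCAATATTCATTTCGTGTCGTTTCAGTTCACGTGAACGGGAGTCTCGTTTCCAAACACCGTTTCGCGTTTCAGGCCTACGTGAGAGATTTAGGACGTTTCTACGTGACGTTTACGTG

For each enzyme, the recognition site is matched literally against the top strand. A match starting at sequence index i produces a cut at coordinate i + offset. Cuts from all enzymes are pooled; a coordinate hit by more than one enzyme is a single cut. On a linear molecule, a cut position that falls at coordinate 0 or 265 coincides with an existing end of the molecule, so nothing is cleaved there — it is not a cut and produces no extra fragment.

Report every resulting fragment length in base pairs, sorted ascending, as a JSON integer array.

[3,3,5,5,6,7,7,7,7,8,8,8,8,9,10,11,11,13,13,14,14,15,15,16,18,24]

Scan for sites:
  HnxII (GCTAGAAC, off=3): starts [19, 27, 67] → cuts [22, 30, 70]
  OquV (ACGTGA, off=5): starts [58, 136, 177, 225, 249] → cuts [63, 141, 182, 230, 254]
  MvoX (ATTTAGG, off=1): starts [2, 37, 44, 89, 234] → cuts [3, 38, 45, 90, 235]
  WciVI (CGTTTC, off=2): starts [12, 75, 83, 102, 108, 123, 142, 166, 193, 206, 213, 242] → cuts [14, 77, 85, 104, 110, 125, 144, 168, 195, 208, 215, 244]

Pooled cuts: [3, 14, 22, 30, 38, 45, 63, 70, 77, 85, 90, 104, 110, 125, 141, 144, 168, 182, 195, 208, 215, 230, 235, 244, 254]

Fragment lengths:
  [0,3): 3 bp
  [3,14): 11 bp
  [14,22): 8 bp
  [22,30): 8 bp
  [30,38): 8 bp
  [38,45): 7 bp
  [45,63): 18 bp
  [63,70): 7 bp
  [70,77): 7 bp
  [77,85): 8 bp
  [85,90): 5 bp
  [90,104): 14 bp
  [104,110): 6 bp
  [110,125): 15 bp
  [125,141): 16 bp
  [141,144): 3 bp
  [144,168): 24 bp
  [168,182): 14 bp
  [182,195): 13 bp
  [195,208): 13 bp
  [208,215): 7 bp
  [215,230): 15 bp
  [230,235): 5 bp
  [235,244): 9 bp
  [244,254): 10 bp
  [254,265): 11 bp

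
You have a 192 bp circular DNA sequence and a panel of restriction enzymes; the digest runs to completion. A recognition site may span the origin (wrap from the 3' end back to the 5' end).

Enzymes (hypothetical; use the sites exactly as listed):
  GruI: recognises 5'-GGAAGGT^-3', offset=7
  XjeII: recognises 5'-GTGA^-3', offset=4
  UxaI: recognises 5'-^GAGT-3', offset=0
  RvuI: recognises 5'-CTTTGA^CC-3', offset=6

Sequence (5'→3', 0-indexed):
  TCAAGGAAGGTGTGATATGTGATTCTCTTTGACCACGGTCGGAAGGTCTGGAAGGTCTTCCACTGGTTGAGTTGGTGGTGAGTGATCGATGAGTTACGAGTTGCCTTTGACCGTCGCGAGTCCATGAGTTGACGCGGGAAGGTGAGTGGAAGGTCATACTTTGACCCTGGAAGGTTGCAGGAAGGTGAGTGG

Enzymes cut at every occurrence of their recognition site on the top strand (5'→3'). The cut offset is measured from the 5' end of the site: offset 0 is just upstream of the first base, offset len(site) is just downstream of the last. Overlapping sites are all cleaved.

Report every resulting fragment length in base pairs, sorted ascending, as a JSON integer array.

Per-enzyme occurrences:
  GruI (GGAAGGT, off=7): starts [4, 40, 49, 136, 147, 168, 179] → cuts [11, 47, 56, 143, 154, 175, 186]
  XjeII (GTGA, off=4): starts [11, 18, 77, 81, 141, 184] → cuts [15, 22, 81, 85, 145, 188]
  UxaI (GAGT, off=0): starts [68, 79, 90, 97, 117, 125, 143, 186] → cuts [68, 79, 90, 97, 117, 125, 143, 186]
  RvuI (CTTTGACC, off=6): starts [26, 104, 158] → cuts [32, 110, 164]

All cut coordinates (distinct, sorted): [11, 15, 22, 32, 47, 56, 68, 79, 81, 85, 90, 97, 110, 117, 125, 143, 145, 154, 164, 175, 186, 188]

Fragments:
  11→15: 4 bp
  15→22: 7 bp
  22→32: 10 bp
  32→47: 15 bp
  47→56: 9 bp
  56→68: 12 bp
  68→79: 11 bp
  79→81: 2 bp
  81→85: 4 bp
  85→90: 5 bp
  90→97: 7 bp
  97→110: 13 bp
  110→117: 7 bp
  117→125: 8 bp
  125→143: 18 bp
  143→145: 2 bp
  145→154: 9 bp
  154→164: 10 bp
  164→175: 11 bp
  175→186: 11 bp
  186→188: 2 bp
  188→11 (wrap): 192-188+11 = 15 bp

[2,2,2,4,4,5,7,7,7,8,9,9,10,10,11,11,11,12,13,15,15,18]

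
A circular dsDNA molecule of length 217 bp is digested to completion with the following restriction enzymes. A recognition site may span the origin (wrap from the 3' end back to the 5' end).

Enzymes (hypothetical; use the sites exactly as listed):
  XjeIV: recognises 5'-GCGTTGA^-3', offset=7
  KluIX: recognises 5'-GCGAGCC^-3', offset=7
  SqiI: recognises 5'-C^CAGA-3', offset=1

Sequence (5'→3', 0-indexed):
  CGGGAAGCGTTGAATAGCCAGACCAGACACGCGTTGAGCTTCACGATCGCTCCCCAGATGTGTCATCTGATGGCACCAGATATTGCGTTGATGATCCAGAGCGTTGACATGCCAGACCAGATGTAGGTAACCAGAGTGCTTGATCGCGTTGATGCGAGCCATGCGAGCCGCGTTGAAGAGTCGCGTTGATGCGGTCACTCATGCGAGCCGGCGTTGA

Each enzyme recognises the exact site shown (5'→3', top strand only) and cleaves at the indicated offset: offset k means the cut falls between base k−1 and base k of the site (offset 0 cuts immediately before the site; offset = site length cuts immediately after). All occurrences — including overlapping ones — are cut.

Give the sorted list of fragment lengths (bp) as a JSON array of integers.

Scan for sites:
  XjeIV (GCGTTGA, off=7): starts [6, 30, 84, 100, 145, 169, 182, 210] → cuts [0, 13, 37, 91, 107, 152, 176, 189]
  KluIX (GCGAGCC, off=7): starts [153, 162, 202] → cuts [160, 169, 209]
  SqiI (CCAGA, off=1): starts [17, 22, 53, 75, 95, 111, 116, 130] → cuts [18, 23, 54, 76, 96, 112, 117, 131]

All cut coordinates (distinct, sorted): [0, 13, 18, 23, 37, 54, 76, 91, 96, 107, 112, 117, 131, 152, 160, 169, 176, 189, 209]

Fragment lengths:
  0→13: 13 bp
  13→18: 5 bp
  18→23: 5 bp
  23→37: 14 bp
  37→54: 17 bp
  54→76: 22 bp
  76→91: 15 bp
  91→96: 5 bp
  96→107: 11 bp
  107→112: 5 bp
  112→117: 5 bp
  117→131: 14 bp
  131→152: 21 bp
  152→160: 8 bp
  160→169: 9 bp
  169→176: 7 bp
  176→189: 13 bp
  189→209: 20 bp
  209→0 (wrap): 217-209+0 = 8 bp

[5,5,5,5,5,7,8,8,9,11,13,13,14,14,15,17,20,21,22]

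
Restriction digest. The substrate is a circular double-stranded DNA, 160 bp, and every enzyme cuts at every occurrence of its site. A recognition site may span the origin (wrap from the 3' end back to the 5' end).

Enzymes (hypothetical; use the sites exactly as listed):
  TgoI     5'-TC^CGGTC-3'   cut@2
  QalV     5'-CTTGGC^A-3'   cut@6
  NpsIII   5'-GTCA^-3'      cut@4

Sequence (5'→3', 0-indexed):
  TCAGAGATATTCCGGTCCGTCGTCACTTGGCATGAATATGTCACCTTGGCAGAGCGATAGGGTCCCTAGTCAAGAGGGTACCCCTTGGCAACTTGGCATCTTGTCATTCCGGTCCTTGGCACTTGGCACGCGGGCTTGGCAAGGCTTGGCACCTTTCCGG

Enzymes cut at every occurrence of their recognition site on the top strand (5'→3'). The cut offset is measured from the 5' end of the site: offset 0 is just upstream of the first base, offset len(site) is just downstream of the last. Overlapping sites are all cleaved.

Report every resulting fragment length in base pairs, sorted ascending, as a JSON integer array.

Site scan:
  TgoI TCCGGTC/2: at [10, 107, 155] ⇒ [12, 109, 157]
  QalV CTTGGCA/6: at [25, 44, 83, 91, 114, 121, 134, 144] ⇒ [31, 50, 89, 97, 120, 127, 140, 150]
  NpsIII GTCA/4: at [21, 39, 68, 102, 159] ⇒ [3, 25, 43, 72, 106]

All cut coordinates (distinct, sorted): [3, 12, 25, 31, 43, 50, 72, 89, 97, 106, 109, 120, 127, 140, 150, 157]

Fragments:
  3→12: 9 bp
  12→25: 13 bp
  25→31: 6 bp
  31→43: 12 bp
  43→50: 7 bp
  50→72: 22 bp
  72→89: 17 bp
  89→97: 8 bp
  97→106: 9 bp
  106→109: 3 bp
  109→120: 11 bp
  120→127: 7 bp
  127→140: 13 bp
  140→150: 10 bp
  150→157: 7 bp
  157→3 (wrap): 160-157+3 = 6 bp

[3,6,6,7,7,7,8,9,9,10,11,12,13,13,17,22]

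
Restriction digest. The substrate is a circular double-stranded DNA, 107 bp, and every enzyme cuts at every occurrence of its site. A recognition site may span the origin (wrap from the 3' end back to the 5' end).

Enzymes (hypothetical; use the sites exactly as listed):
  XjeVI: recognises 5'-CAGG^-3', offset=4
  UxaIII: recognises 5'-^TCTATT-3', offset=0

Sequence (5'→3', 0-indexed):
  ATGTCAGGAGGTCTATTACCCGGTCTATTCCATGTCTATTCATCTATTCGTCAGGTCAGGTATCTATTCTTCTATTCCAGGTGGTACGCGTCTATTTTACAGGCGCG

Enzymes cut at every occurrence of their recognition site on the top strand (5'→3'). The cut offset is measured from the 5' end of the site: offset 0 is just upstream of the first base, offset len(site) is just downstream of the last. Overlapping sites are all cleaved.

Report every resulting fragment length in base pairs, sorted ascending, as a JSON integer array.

Scan for sites:
  XjeVI CAGG/4: at [4, 51, 56, 77, 99] ⇒ [8, 55, 60, 81, 103]
  UxaIII TCTATT/0: at [11, 23, 34, 42, 62, 70, 90] ⇒ [11, 23, 34, 42, 62, 70, 90]

All cut coordinates (distinct, sorted): [8, 11, 23, 34, 42, 55, 60, 62, 70, 81, 90, 103]

Fragments:
  8→11: 3 bp
  11→23: 12 bp
  23→34: 11 bp
  34→42: 8 bp
  42→55: 13 bp
  55→60: 5 bp
  60→62: 2 bp
  62→70: 8 bp
  70→81: 11 bp
  81→90: 9 bp
  90→103: 13 bp
  103→8 (wrap): 107-103+8 = 12 bp

[2,3,5,8,8,9,11,11,12,12,13,13]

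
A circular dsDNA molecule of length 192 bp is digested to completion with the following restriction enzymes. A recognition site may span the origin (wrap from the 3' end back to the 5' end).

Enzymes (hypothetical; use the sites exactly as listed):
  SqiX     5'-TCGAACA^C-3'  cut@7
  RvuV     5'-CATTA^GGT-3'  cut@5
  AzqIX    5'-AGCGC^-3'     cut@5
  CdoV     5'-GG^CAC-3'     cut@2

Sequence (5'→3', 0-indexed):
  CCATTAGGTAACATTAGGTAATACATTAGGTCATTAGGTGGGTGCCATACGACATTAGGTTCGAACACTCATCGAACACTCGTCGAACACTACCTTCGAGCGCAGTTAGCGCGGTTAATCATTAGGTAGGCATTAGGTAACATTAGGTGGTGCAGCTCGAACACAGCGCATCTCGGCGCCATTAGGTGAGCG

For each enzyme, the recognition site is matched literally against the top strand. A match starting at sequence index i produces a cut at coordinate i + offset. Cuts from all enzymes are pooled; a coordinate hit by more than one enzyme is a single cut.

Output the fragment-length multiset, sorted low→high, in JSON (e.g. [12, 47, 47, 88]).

[5,6,8,9,9,10,10,10,11,11,11,12,12,14,15,18,21]

Scan for sites:
  SqiX TCGAACAC/7: at [60, 71, 82, 156] ⇒ [67, 78, 89, 163]
  RvuV CATTAGGT/5: at [1, 11, 23, 31, 52, 119, 130, 140, 179] ⇒ [6, 16, 28, 36, 57, 124, 135, 145, 184]
  AzqIX AGCGC/5: at [98, 107, 164, 188] ⇒ [1, 103, 112, 169]
  CdoV (GGCAC, off=2): no sites

Pooled cuts: [1, 6, 16, 28, 36, 57, 67, 78, 89, 103, 112, 124, 135, 145, 163, 169, 184]

Fragment lengths:
  1→6: 5 bp
  6→16: 10 bp
  16→28: 12 bp
  28→36: 8 bp
  36→57: 21 bp
  57→67: 10 bp
  67→78: 11 bp
  78→89: 11 bp
  89→103: 14 bp
  103→112: 9 bp
  112→124: 12 bp
  124→135: 11 bp
  135→145: 10 bp
  145→163: 18 bp
  163→169: 6 bp
  169→184: 15 bp
  184→1 (wrap): 192-184+1 = 9 bp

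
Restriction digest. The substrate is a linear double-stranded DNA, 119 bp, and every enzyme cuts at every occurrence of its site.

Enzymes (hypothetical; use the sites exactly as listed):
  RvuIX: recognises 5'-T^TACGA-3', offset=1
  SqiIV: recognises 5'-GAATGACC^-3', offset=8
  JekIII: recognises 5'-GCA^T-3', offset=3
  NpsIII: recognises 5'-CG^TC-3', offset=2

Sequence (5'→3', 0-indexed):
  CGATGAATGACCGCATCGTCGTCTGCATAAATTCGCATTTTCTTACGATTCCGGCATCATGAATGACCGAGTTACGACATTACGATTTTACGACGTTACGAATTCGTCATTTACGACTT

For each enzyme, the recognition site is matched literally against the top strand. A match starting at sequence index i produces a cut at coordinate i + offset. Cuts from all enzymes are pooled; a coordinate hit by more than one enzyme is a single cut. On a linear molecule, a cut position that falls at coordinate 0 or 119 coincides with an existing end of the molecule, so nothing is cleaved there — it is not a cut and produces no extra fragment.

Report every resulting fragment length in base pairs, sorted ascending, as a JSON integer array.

[3,3,3,4,5,6,6,8,8,8,8,10,10,12,12,13]

Scan for sites:
  RvuIX TTACGA/1: at [42, 71, 79, 87, 95, 110] ⇒ [43, 72, 80, 88, 96, 111]
  SqiIV GAATGACC/8: at [4, 60] ⇒ [12, 68]
  JekIII GCAT/3: at [12, 24, 34, 53] ⇒ [15, 27, 37, 56]
  NpsIII CGTC/2: at [16, 19, 104] ⇒ [18, 21, 106]

Pooled cuts: [12, 15, 18, 21, 27, 37, 43, 56, 68, 72, 80, 88, 96, 106, 111]

Fragment lengths:
  [0,12): 12 bp
  [12,15): 3 bp
  [15,18): 3 bp
  [18,21): 3 bp
  [21,27): 6 bp
  [27,37): 10 bp
  [37,43): 6 bp
  [43,56): 13 bp
  [56,68): 12 bp
  [68,72): 4 bp
  [72,80): 8 bp
  [80,88): 8 bp
  [88,96): 8 bp
  [96,106): 10 bp
  [106,111): 5 bp
  [111,119): 8 bp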